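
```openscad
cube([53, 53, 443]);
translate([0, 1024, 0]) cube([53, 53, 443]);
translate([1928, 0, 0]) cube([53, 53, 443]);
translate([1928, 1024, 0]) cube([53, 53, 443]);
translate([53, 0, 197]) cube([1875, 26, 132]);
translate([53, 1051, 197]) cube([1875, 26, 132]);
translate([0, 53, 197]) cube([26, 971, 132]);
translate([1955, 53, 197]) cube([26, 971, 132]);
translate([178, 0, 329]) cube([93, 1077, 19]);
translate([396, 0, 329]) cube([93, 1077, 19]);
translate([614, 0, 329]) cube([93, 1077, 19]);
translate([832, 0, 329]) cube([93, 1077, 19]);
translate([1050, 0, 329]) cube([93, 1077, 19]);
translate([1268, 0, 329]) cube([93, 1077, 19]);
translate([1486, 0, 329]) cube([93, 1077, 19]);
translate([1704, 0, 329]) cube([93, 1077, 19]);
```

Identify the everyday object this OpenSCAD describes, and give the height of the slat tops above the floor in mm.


A bed frame. The slat-top height is 348 mm.

Four posts, four rails, and a row of slats — a bed frame. Slats sit on the rails at z = 197 + 132 = 329; with slat thickness 19, the top is 348 mm.


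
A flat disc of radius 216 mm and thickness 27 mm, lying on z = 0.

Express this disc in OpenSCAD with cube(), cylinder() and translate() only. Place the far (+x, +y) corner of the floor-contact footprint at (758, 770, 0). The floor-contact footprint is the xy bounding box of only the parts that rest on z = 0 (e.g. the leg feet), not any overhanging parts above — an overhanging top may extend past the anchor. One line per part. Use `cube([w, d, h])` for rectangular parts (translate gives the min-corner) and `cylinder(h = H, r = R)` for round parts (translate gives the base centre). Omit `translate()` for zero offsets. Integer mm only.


translate([542, 554, 0]) cylinder(h = 27, r = 216);


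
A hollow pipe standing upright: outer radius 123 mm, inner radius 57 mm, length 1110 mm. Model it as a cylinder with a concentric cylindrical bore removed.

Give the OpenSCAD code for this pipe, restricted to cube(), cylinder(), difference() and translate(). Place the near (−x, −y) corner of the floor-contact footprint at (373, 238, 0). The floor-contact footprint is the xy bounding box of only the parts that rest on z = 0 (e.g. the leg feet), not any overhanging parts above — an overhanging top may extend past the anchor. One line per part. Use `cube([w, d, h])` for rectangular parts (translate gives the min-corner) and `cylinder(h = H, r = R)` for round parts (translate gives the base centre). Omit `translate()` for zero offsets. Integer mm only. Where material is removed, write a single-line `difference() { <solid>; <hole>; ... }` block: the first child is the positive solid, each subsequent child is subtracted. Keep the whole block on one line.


difference() { translate([496, 361, 0]) cylinder(h = 1110, r = 123); translate([496, 361, 0]) cylinder(h = 1110, r = 57); }


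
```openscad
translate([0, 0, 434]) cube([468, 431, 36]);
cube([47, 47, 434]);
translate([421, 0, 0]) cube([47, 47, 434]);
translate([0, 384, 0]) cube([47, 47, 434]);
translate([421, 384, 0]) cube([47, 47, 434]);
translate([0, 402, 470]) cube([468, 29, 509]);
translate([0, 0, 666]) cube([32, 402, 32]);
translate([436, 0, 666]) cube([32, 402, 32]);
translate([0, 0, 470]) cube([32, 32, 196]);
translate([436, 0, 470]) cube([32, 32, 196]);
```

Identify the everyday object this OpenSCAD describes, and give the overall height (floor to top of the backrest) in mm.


A chair. The overall height is 979 mm.

A slab on four corner posts with a tall panel at the back — a chair. The seat slab sits at z = 434 with thickness 36, and the 509 mm backrest starts at the seat top, so the overall height is 434 + 36 + 509 = 979 mm.


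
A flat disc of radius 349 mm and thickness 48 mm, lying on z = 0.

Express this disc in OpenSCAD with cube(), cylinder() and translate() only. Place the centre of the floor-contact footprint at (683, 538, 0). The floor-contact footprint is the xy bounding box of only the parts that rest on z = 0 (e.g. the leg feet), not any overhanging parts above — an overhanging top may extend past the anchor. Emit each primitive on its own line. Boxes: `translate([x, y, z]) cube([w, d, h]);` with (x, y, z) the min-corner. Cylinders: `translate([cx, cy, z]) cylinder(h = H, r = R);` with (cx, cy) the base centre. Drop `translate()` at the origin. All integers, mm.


translate([683, 538, 0]) cylinder(h = 48, r = 349);


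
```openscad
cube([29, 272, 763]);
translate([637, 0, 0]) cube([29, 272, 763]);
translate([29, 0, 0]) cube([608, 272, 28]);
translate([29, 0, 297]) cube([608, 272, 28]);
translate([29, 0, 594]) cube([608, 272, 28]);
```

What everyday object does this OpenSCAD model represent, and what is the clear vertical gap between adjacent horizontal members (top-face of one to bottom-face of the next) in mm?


A bookshelf. The clear shelf gap is 269 mm.

Two tall side panels with 3 horizontal boards between them — a bookshelf. The first two shelf undersides are at z = 0 and z = 297; with shelf thickness 28, the clear gap is 297 − 0 − 28 = 269 mm.


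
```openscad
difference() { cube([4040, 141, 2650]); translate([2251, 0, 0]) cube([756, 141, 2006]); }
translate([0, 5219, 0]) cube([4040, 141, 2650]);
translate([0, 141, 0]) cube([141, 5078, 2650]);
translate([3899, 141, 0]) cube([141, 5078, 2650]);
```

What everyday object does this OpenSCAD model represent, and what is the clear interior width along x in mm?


A single room. The interior width is 3758 mm.

Four walls enclosing a rectangle with a door in the front wall — a room. Outside width 4040 minus two 141 mm walls gives 3758 mm.


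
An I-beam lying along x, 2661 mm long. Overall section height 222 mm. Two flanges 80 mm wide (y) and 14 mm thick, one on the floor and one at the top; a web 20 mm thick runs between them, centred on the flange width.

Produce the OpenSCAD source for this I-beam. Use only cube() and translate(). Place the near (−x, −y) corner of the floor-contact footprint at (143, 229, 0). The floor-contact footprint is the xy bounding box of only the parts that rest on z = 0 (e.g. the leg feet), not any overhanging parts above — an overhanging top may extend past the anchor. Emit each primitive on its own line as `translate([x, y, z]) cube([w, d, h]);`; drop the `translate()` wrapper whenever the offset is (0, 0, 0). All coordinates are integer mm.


translate([143, 229, 0]) cube([2661, 80, 14]);
translate([143, 259, 14]) cube([2661, 20, 194]);
translate([143, 229, 208]) cube([2661, 80, 14]);


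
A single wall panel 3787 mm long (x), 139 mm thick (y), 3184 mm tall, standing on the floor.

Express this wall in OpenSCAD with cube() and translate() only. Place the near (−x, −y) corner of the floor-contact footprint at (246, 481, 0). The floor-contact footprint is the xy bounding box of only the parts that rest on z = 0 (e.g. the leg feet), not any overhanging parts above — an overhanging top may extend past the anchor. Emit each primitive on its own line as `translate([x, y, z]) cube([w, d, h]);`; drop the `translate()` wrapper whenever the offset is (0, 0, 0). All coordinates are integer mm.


translate([246, 481, 0]) cube([3787, 139, 3184]);


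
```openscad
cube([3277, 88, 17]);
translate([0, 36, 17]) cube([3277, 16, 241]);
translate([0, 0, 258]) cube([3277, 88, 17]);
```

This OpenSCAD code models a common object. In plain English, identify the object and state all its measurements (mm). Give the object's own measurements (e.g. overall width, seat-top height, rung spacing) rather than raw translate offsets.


An I-beam lying along x, 3277 mm long. Overall section height 275 mm. Two flanges 88 mm wide (y) and 17 mm thick, one on the floor and one at the top; a web 16 mm thick runs between them, centred on the flange width.


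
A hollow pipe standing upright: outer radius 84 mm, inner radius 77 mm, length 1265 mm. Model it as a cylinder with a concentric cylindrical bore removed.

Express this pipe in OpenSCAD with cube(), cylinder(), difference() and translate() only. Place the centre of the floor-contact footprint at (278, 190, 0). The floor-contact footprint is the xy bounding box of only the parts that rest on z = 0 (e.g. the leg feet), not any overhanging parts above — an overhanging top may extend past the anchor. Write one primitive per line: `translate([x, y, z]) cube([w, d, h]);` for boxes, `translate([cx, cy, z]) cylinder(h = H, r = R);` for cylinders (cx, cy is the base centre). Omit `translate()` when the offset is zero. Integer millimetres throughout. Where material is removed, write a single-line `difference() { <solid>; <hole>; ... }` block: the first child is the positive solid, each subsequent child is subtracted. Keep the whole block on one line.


difference() { translate([278, 190, 0]) cylinder(h = 1265, r = 84); translate([278, 190, 0]) cylinder(h = 1265, r = 77); }


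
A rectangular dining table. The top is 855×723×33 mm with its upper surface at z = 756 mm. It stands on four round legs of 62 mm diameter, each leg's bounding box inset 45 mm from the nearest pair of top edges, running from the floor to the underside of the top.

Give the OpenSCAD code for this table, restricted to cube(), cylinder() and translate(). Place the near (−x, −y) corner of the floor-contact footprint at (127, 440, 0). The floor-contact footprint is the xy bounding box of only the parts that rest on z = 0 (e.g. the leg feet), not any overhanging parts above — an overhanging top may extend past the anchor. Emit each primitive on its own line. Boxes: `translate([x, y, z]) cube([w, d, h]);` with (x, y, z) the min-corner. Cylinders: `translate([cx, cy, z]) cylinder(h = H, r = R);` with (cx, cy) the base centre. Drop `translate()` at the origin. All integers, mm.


translate([82, 395, 723]) cube([855, 723, 33]);
translate([158, 471, 0]) cylinder(h = 723, r = 31);
translate([861, 471, 0]) cylinder(h = 723, r = 31);
translate([158, 1042, 0]) cylinder(h = 723, r = 31);
translate([861, 1042, 0]) cylinder(h = 723, r = 31);


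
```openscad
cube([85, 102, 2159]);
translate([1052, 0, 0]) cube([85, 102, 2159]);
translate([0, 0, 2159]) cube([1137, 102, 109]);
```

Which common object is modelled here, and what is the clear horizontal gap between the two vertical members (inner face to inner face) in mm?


A door frame. The clear opening width is 967 mm.

Two 2159 mm tall posts with a header on top — a door frame. The left jamb is 85 mm wide at x = 0; the right jamb starts at x = 1052. The clear opening is 1052 − 85 = 967 mm.


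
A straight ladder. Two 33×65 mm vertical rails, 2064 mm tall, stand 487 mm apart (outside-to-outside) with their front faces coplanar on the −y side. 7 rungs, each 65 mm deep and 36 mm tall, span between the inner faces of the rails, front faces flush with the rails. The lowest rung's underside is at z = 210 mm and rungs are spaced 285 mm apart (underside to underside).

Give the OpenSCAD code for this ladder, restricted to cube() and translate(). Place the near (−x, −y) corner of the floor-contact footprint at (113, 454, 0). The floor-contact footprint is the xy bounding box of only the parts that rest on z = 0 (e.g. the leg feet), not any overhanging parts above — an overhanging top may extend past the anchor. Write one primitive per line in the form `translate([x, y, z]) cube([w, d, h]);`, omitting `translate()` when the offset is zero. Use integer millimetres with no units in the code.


translate([113, 454, 0]) cube([33, 65, 2064]);
translate([567, 454, 0]) cube([33, 65, 2064]);
translate([146, 454, 210]) cube([421, 65, 36]);
translate([146, 454, 495]) cube([421, 65, 36]);
translate([146, 454, 780]) cube([421, 65, 36]);
translate([146, 454, 1065]) cube([421, 65, 36]);
translate([146, 454, 1350]) cube([421, 65, 36]);
translate([146, 454, 1635]) cube([421, 65, 36]);
translate([146, 454, 1920]) cube([421, 65, 36]);


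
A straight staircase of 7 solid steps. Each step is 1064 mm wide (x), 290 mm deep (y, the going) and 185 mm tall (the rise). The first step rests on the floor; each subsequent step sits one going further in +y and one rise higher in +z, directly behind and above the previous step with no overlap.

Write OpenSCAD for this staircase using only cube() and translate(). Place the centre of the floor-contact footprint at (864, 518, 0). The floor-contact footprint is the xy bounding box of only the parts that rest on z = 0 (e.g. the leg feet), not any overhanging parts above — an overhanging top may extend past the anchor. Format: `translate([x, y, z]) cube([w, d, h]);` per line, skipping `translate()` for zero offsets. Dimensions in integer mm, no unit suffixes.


translate([332, 373, 0]) cube([1064, 290, 185]);
translate([332, 663, 185]) cube([1064, 290, 185]);
translate([332, 953, 370]) cube([1064, 290, 185]);
translate([332, 1243, 555]) cube([1064, 290, 185]);
translate([332, 1533, 740]) cube([1064, 290, 185]);
translate([332, 1823, 925]) cube([1064, 290, 185]);
translate([332, 2113, 1110]) cube([1064, 290, 185]);


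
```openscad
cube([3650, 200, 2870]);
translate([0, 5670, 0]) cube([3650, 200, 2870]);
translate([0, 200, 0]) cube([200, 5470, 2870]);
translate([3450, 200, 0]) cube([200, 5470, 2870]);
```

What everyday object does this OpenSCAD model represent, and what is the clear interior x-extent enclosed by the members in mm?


A house (or room) frame. The interior width is 3250 mm.

Four 2870 mm walls enclosing a rectangle with no floor or roof — a room or house frame. Outside width is 3650 mm and wall thickness is 200 mm, so the interior width is 3650 − 2 × 200 = 3250 mm.


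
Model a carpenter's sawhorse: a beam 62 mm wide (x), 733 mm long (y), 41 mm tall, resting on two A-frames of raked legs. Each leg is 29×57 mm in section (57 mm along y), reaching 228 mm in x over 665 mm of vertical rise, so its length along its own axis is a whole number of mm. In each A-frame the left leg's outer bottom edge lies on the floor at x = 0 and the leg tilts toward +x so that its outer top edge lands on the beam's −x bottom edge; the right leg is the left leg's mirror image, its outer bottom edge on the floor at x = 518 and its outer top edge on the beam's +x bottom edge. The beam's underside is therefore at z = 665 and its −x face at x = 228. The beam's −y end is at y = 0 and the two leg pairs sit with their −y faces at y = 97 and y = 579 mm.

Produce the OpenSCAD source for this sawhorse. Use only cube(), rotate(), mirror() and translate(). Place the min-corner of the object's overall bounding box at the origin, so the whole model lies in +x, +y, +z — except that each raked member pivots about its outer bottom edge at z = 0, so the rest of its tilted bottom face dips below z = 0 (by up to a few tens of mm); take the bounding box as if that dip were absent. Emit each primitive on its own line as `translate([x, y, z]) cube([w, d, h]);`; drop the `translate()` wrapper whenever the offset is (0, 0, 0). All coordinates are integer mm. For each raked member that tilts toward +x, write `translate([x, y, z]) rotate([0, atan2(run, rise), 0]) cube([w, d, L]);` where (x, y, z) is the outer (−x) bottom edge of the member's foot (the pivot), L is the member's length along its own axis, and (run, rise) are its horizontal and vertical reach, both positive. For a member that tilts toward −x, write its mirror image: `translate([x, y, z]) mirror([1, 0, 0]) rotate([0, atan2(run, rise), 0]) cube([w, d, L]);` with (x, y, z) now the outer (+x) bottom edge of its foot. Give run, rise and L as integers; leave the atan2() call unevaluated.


translate([228, 0, 665]) cube([62, 733, 41]);
translate([0, 97, 0]) rotate([0, atan2(228, 665), 0]) cube([29, 57, 703]);
translate([518, 97, 0]) mirror([1, 0, 0]) rotate([0, atan2(228, 665), 0]) cube([29, 57, 703]);
translate([0, 579, 0]) rotate([0, atan2(228, 665), 0]) cube([29, 57, 703]);
translate([518, 579, 0]) mirror([1, 0, 0]) rotate([0, atan2(228, 665), 0]) cube([29, 57, 703]);


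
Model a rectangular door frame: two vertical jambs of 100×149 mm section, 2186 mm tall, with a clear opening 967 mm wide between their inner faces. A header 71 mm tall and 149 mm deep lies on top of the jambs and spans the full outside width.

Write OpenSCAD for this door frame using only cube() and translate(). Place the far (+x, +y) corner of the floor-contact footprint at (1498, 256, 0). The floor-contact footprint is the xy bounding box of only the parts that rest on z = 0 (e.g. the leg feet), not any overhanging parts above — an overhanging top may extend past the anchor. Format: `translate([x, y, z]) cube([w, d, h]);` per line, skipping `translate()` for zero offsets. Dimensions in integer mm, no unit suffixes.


translate([331, 107, 0]) cube([100, 149, 2186]);
translate([1398, 107, 0]) cube([100, 149, 2186]);
translate([331, 107, 2186]) cube([1167, 149, 71]);


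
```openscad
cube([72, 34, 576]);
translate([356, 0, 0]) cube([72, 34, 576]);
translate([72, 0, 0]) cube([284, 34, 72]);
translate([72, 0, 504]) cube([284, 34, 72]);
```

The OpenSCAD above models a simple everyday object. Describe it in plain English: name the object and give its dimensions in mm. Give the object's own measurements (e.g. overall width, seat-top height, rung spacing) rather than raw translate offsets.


A rectangular picture frame lying in the x–z plane (depth along y). The opening is 284 mm wide (x) by 432 mm tall (z), surrounded by a border 72 mm wide on all four sides. The frame is 34 mm deep and is made of two full-height vertical stiles with two horizontal rails fitted between them.


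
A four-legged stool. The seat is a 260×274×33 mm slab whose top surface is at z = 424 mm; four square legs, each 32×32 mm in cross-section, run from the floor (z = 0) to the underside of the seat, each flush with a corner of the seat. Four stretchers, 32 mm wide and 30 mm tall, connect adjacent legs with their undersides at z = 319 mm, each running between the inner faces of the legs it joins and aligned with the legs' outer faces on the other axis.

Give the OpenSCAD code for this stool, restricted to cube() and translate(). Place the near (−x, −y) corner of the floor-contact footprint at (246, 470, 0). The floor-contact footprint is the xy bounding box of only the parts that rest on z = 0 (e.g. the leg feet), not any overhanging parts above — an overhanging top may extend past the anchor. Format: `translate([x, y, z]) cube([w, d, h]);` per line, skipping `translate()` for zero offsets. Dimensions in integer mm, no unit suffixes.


translate([246, 470, 391]) cube([260, 274, 33]);
translate([246, 470, 0]) cube([32, 32, 391]);
translate([474, 470, 0]) cube([32, 32, 391]);
translate([246, 712, 0]) cube([32, 32, 391]);
translate([474, 712, 0]) cube([32, 32, 391]);
translate([278, 470, 319]) cube([196, 32, 30]);
translate([278, 712, 319]) cube([196, 32, 30]);
translate([246, 502, 319]) cube([32, 210, 30]);
translate([474, 502, 319]) cube([32, 210, 30]);


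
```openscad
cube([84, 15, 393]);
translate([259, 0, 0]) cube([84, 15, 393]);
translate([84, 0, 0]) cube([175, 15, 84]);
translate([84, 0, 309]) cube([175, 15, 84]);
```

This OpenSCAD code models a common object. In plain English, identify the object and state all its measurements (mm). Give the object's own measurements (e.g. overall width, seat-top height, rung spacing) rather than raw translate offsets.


A rectangular picture frame lying in the x–z plane (depth along y). The opening is 175 mm wide (x) by 225 mm tall (z), surrounded by a border 84 mm wide on all four sides. The frame is 15 mm deep and is made of two full-height vertical stiles with two horizontal rails fitted between them.


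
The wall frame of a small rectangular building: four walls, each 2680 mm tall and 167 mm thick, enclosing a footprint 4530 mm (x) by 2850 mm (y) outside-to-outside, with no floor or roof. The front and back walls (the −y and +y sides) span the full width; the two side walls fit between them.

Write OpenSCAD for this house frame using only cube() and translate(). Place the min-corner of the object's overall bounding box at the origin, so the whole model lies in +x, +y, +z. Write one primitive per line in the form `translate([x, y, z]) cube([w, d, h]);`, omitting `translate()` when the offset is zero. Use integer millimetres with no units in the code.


cube([4530, 167, 2680]);
translate([0, 2683, 0]) cube([4530, 167, 2680]);
translate([0, 167, 0]) cube([167, 2516, 2680]);
translate([4363, 167, 0]) cube([167, 2516, 2680]);


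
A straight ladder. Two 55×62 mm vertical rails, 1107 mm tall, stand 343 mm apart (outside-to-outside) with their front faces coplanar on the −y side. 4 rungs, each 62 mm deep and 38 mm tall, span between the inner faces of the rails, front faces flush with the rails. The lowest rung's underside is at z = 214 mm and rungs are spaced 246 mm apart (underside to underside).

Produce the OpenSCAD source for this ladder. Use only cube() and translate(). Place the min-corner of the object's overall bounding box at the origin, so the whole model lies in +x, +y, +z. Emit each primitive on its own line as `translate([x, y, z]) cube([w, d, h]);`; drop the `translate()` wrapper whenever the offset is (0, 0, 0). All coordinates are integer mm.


cube([55, 62, 1107]);
translate([288, 0, 0]) cube([55, 62, 1107]);
translate([55, 0, 214]) cube([233, 62, 38]);
translate([55, 0, 460]) cube([233, 62, 38]);
translate([55, 0, 706]) cube([233, 62, 38]);
translate([55, 0, 952]) cube([233, 62, 38]);


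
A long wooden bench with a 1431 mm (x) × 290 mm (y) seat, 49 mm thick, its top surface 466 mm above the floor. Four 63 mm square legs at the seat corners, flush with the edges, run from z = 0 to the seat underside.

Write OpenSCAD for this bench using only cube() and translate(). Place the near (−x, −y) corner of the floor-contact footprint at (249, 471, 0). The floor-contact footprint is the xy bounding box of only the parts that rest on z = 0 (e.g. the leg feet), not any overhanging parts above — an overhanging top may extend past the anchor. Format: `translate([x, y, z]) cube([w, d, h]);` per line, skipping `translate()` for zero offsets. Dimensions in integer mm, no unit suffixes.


translate([249, 471, 417]) cube([1431, 290, 49]);
translate([249, 471, 0]) cube([63, 63, 417]);
translate([249, 698, 0]) cube([63, 63, 417]);
translate([1617, 471, 0]) cube([63, 63, 417]);
translate([1617, 698, 0]) cube([63, 63, 417]);


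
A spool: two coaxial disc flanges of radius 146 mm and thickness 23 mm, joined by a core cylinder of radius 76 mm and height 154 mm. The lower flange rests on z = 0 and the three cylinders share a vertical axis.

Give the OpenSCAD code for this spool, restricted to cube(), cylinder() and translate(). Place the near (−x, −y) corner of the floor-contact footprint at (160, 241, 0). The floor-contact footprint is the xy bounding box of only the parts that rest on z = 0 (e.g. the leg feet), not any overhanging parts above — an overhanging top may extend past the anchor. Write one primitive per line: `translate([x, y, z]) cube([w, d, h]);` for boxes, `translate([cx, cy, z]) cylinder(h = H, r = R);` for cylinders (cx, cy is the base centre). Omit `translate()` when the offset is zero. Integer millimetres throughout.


translate([306, 387, 0]) cylinder(h = 23, r = 146);
translate([306, 387, 23]) cylinder(h = 154, r = 76);
translate([306, 387, 177]) cylinder(h = 23, r = 146);


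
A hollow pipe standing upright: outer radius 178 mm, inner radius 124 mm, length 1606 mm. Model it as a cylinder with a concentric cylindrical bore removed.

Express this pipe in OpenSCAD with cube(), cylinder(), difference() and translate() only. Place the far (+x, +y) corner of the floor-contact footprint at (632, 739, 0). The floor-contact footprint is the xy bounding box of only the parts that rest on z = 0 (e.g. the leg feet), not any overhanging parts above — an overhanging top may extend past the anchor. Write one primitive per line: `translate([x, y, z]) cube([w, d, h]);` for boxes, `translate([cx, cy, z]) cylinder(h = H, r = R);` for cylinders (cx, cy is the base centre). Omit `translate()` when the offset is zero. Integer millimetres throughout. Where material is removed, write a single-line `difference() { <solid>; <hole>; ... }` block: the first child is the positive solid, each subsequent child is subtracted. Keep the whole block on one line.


difference() { translate([454, 561, 0]) cylinder(h = 1606, r = 178); translate([454, 561, 0]) cylinder(h = 1606, r = 124); }


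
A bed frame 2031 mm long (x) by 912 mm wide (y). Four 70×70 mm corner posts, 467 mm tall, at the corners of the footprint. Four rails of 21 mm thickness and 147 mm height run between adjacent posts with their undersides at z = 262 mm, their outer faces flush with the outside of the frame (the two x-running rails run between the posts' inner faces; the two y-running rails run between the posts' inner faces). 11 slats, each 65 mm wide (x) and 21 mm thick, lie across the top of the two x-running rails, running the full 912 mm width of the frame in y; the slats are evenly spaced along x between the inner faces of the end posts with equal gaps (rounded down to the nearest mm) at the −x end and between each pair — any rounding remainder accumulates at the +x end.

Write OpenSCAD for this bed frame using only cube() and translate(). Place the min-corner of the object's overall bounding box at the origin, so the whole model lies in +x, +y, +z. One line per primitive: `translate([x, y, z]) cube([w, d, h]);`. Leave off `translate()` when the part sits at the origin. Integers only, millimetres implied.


cube([70, 70, 467]);
translate([0, 842, 0]) cube([70, 70, 467]);
translate([1961, 0, 0]) cube([70, 70, 467]);
translate([1961, 842, 0]) cube([70, 70, 467]);
translate([70, 0, 262]) cube([1891, 21, 147]);
translate([70, 891, 262]) cube([1891, 21, 147]);
translate([0, 70, 262]) cube([21, 772, 147]);
translate([2010, 70, 262]) cube([21, 772, 147]);
translate([168, 0, 409]) cube([65, 912, 21]);
translate([331, 0, 409]) cube([65, 912, 21]);
translate([494, 0, 409]) cube([65, 912, 21]);
translate([657, 0, 409]) cube([65, 912, 21]);
translate([820, 0, 409]) cube([65, 912, 21]);
translate([983, 0, 409]) cube([65, 912, 21]);
translate([1146, 0, 409]) cube([65, 912, 21]);
translate([1309, 0, 409]) cube([65, 912, 21]);
translate([1472, 0, 409]) cube([65, 912, 21]);
translate([1635, 0, 409]) cube([65, 912, 21]);
translate([1798, 0, 409]) cube([65, 912, 21]);


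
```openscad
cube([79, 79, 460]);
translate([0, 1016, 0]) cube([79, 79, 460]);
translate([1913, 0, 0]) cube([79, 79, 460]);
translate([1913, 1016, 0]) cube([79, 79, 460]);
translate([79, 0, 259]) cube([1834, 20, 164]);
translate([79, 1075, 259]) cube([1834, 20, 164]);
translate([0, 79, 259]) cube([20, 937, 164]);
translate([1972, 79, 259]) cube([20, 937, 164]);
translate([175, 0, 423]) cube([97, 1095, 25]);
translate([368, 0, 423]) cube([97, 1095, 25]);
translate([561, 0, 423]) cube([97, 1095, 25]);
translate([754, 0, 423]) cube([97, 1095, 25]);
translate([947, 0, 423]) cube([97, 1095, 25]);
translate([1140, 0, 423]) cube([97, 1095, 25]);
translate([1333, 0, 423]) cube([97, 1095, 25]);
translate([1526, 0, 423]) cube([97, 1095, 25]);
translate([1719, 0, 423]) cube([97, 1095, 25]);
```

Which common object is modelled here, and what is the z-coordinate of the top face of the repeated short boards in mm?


A bed frame. The slat-top height is 448 mm.

Four posts, four rails, and a row of slats — a bed frame. Slats sit on the rails at z = 259 + 164 = 423; with slat thickness 25, the top is 448 mm.


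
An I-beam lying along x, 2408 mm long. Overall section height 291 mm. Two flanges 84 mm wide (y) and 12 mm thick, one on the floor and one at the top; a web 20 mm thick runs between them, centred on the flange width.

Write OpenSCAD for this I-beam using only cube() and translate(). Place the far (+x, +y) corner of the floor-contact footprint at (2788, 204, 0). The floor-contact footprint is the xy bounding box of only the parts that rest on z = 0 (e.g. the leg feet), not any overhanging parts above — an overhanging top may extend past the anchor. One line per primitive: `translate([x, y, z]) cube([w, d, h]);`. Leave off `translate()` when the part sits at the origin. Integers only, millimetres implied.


translate([380, 120, 0]) cube([2408, 84, 12]);
translate([380, 152, 12]) cube([2408, 20, 267]);
translate([380, 120, 279]) cube([2408, 84, 12]);


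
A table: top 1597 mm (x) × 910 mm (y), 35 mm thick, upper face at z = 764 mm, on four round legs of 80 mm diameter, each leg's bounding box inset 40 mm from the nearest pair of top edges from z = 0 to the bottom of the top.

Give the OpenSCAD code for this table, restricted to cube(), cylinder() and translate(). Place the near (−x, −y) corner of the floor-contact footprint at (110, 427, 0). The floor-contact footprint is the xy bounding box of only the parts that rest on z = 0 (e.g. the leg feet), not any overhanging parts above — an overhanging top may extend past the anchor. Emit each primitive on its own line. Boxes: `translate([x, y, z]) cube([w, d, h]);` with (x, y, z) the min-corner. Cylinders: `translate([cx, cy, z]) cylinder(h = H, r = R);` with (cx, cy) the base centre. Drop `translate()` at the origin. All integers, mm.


translate([70, 387, 729]) cube([1597, 910, 35]);
translate([150, 467, 0]) cylinder(h = 729, r = 40);
translate([1587, 467, 0]) cylinder(h = 729, r = 40);
translate([150, 1217, 0]) cylinder(h = 729, r = 40);
translate([1587, 1217, 0]) cylinder(h = 729, r = 40);


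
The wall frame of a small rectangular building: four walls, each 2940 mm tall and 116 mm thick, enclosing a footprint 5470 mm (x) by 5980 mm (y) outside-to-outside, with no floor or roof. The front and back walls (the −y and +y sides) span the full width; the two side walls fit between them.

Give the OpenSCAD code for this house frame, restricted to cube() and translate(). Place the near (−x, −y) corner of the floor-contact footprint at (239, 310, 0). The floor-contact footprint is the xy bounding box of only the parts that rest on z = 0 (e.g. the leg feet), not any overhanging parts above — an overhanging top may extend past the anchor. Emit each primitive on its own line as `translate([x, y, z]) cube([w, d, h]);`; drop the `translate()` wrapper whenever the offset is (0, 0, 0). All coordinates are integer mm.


translate([239, 310, 0]) cube([5470, 116, 2940]);
translate([239, 6174, 0]) cube([5470, 116, 2940]);
translate([239, 426, 0]) cube([116, 5748, 2940]);
translate([5593, 426, 0]) cube([116, 5748, 2940]);


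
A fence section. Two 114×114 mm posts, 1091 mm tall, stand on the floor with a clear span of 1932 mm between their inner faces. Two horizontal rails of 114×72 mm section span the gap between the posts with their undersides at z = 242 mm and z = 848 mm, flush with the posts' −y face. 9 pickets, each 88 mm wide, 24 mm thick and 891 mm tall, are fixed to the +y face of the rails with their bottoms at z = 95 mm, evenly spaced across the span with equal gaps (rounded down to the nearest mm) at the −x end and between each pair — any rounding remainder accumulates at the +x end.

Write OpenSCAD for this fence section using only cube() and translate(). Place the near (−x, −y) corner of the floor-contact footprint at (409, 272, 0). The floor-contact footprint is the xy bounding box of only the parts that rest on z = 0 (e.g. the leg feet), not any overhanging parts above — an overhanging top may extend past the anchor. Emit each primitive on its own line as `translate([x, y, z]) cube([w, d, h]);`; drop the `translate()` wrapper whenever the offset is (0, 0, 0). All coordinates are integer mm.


translate([409, 272, 0]) cube([114, 114, 1091]);
translate([2455, 272, 0]) cube([114, 114, 1091]);
translate([523, 272, 242]) cube([1932, 114, 72]);
translate([523, 272, 848]) cube([1932, 114, 72]);
translate([637, 386, 95]) cube([88, 24, 891]);
translate([839, 386, 95]) cube([88, 24, 891]);
translate([1041, 386, 95]) cube([88, 24, 891]);
translate([1243, 386, 95]) cube([88, 24, 891]);
translate([1445, 386, 95]) cube([88, 24, 891]);
translate([1647, 386, 95]) cube([88, 24, 891]);
translate([1849, 386, 95]) cube([88, 24, 891]);
translate([2051, 386, 95]) cube([88, 24, 891]);
translate([2253, 386, 95]) cube([88, 24, 891]);


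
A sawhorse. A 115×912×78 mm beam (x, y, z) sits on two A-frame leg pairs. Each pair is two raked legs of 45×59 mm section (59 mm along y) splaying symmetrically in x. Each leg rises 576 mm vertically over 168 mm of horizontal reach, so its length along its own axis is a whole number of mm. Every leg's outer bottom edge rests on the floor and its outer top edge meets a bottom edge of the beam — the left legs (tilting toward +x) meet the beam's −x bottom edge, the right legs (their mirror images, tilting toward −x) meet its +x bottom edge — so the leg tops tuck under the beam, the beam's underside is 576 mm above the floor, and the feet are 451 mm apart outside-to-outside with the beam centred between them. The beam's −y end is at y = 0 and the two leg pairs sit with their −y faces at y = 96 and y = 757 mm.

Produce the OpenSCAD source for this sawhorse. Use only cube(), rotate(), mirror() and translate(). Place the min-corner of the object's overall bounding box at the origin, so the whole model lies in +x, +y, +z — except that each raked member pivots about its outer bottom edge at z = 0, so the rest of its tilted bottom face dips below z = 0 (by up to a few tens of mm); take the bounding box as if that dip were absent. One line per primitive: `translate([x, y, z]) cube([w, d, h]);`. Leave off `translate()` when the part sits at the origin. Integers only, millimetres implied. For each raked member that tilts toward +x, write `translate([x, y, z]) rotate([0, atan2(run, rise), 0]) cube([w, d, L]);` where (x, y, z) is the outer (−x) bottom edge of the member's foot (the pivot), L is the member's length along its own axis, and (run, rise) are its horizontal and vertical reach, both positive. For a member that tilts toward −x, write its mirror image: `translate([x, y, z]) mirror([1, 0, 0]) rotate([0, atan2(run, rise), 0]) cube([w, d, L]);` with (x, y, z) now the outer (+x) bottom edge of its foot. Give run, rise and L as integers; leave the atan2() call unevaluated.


translate([168, 0, 576]) cube([115, 912, 78]);
translate([0, 96, 0]) rotate([0, atan2(168, 576), 0]) cube([45, 59, 600]);
translate([451, 96, 0]) mirror([1, 0, 0]) rotate([0, atan2(168, 576), 0]) cube([45, 59, 600]);
translate([0, 757, 0]) rotate([0, atan2(168, 576), 0]) cube([45, 59, 600]);
translate([451, 757, 0]) mirror([1, 0, 0]) rotate([0, atan2(168, 576), 0]) cube([45, 59, 600]);


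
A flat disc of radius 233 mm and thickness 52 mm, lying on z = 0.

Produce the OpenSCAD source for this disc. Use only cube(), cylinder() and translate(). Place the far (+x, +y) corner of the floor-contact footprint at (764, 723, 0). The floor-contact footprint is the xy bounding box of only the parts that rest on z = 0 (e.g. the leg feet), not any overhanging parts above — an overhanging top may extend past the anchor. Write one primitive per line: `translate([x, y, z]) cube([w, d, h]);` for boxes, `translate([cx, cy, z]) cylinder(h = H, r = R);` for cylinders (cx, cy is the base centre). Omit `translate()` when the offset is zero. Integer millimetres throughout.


translate([531, 490, 0]) cylinder(h = 52, r = 233);


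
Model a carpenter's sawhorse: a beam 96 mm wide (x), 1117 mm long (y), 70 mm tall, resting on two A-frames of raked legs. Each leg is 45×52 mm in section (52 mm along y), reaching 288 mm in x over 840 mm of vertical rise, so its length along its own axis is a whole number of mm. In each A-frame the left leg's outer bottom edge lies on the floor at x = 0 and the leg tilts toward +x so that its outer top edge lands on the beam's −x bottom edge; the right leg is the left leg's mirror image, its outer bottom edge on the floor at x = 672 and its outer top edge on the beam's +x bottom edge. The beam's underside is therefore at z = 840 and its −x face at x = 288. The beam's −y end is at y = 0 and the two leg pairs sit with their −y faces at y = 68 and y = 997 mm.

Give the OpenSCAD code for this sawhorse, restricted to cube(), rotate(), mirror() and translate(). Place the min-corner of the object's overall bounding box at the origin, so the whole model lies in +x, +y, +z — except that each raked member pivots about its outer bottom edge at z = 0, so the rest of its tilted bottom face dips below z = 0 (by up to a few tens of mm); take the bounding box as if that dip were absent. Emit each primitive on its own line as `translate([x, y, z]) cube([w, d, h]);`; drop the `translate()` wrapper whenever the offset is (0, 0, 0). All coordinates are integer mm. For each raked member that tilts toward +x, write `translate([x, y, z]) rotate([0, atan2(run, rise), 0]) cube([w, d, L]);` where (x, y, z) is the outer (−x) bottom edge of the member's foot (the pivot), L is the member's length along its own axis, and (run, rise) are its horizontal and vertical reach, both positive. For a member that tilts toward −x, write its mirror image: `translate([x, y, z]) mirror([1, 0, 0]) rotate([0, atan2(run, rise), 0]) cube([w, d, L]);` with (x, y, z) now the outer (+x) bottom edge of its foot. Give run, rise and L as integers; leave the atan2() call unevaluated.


translate([288, 0, 840]) cube([96, 1117, 70]);
translate([0, 68, 0]) rotate([0, atan2(288, 840), 0]) cube([45, 52, 888]);
translate([672, 68, 0]) mirror([1, 0, 0]) rotate([0, atan2(288, 840), 0]) cube([45, 52, 888]);
translate([0, 997, 0]) rotate([0, atan2(288, 840), 0]) cube([45, 52, 888]);
translate([672, 997, 0]) mirror([1, 0, 0]) rotate([0, atan2(288, 840), 0]) cube([45, 52, 888]);


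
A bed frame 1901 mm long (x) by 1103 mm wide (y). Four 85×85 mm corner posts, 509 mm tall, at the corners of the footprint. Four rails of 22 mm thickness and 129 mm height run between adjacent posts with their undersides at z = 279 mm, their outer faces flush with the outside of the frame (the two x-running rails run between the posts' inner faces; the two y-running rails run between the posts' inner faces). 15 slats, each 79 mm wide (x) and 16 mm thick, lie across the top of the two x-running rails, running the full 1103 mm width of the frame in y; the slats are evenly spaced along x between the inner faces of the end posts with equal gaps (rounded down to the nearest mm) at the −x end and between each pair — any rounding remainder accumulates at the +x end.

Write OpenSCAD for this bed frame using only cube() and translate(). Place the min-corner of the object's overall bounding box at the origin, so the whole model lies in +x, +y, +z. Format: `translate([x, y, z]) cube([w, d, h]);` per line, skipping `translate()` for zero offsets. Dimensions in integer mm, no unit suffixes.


cube([85, 85, 509]);
translate([0, 1018, 0]) cube([85, 85, 509]);
translate([1816, 0, 0]) cube([85, 85, 509]);
translate([1816, 1018, 0]) cube([85, 85, 509]);
translate([85, 0, 279]) cube([1731, 22, 129]);
translate([85, 1081, 279]) cube([1731, 22, 129]);
translate([0, 85, 279]) cube([22, 933, 129]);
translate([1879, 85, 279]) cube([22, 933, 129]);
translate([119, 0, 408]) cube([79, 1103, 16]);
translate([232, 0, 408]) cube([79, 1103, 16]);
translate([345, 0, 408]) cube([79, 1103, 16]);
translate([458, 0, 408]) cube([79, 1103, 16]);
translate([571, 0, 408]) cube([79, 1103, 16]);
translate([684, 0, 408]) cube([79, 1103, 16]);
translate([797, 0, 408]) cube([79, 1103, 16]);
translate([910, 0, 408]) cube([79, 1103, 16]);
translate([1023, 0, 408]) cube([79, 1103, 16]);
translate([1136, 0, 408]) cube([79, 1103, 16]);
translate([1249, 0, 408]) cube([79, 1103, 16]);
translate([1362, 0, 408]) cube([79, 1103, 16]);
translate([1475, 0, 408]) cube([79, 1103, 16]);
translate([1588, 0, 408]) cube([79, 1103, 16]);
translate([1701, 0, 408]) cube([79, 1103, 16]);


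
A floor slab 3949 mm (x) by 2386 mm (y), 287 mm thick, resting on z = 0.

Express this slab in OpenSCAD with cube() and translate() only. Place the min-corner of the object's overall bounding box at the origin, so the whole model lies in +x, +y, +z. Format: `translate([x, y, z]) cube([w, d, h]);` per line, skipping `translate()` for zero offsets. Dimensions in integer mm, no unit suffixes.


cube([3949, 2386, 287]);
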